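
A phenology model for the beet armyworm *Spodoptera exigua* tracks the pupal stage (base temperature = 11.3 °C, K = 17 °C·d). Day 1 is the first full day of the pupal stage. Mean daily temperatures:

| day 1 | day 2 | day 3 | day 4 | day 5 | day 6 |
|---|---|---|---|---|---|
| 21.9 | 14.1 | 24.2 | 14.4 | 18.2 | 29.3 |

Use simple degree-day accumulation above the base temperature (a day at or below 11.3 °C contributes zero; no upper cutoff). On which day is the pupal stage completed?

day 3

Daily DD above 11.3 °C: 10.6, 2.8, 12.9, 3.1, 6.9, 18.0.
Cumulative: 10.6, 13.4, 26.3, 29.4, 36.3, 54.3.
The total first reaches 17 DD on day 3.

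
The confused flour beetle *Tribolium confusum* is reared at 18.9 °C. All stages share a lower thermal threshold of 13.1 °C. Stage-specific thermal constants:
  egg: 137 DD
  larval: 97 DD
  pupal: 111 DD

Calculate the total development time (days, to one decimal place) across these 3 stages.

Daily accumulation at 18.9 °C = 18.9 − 13.1 = 5.8 DD/day.
Total K = 137 + 97 + 111 = 345 DD.
Total duration = 345 / 5.8 = 59.483 ≈ 59.5 days.

59.5 days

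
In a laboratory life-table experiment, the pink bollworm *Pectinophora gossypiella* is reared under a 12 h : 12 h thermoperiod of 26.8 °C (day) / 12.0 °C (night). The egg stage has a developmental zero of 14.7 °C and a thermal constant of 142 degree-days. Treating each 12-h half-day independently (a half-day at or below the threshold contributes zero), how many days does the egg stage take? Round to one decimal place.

23.5 days

Day half: max(0, 26.8 − 14.7) × 0.5 = 12.1 × 0.5 = 6.05 DD.
Night half: max(0, 12.0 − 14.7) × 0.5 = 0.0 × 0.5 = 0.00 DD.
Per 24 h: 6.05 DD/day.
Duration = 142 / 6.05 = 23.471 ≈ 23.5 days.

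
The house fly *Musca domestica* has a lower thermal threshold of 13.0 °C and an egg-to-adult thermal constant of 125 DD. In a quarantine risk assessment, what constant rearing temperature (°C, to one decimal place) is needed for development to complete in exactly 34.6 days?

16.6 °C

Required daily accumulation = 125 / 34.6 = 3.613 DD/day.
T = T_base + 3.613 = 13.0 + 3.613 = 16.613 ≈ 16.6 °C.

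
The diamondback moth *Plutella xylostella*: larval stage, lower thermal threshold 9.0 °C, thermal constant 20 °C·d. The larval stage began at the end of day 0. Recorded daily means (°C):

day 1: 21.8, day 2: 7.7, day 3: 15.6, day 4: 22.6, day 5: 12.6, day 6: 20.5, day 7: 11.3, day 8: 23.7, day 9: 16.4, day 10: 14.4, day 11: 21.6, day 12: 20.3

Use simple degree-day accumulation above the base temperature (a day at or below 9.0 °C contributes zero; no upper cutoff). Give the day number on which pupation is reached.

day 4

Daily DD above 9.0 °C: 12.8, 0.0, 6.6, 13.6, 3.6, 11.5, 2.3, 14.7, 7.4, 5.4, 12.6, 11.3.
Cumulative: 12.8, 12.8, 19.4, 33.0, 36.6, 48.1, 50.4, 65.1, 72.5, 77.9, 90.5, 101.8.
The total first reaches 20 DD on day 4.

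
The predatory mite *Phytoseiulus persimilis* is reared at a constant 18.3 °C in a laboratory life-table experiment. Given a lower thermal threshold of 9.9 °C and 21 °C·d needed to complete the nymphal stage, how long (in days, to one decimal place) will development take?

Daily accumulation = 18.3 − 9.9 = 8.4 DD/day.
Duration = 21 / 8.4 = 2.500 ≈ 2.5 days.

2.5 days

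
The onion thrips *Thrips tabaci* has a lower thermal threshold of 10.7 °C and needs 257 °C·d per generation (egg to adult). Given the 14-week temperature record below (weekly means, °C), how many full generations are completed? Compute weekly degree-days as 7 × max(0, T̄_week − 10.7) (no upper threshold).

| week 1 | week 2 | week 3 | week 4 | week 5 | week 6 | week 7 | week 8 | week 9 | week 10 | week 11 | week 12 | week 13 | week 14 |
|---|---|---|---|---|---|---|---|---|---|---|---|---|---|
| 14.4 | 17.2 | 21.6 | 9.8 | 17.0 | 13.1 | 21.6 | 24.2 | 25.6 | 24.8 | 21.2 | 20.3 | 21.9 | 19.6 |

3 generations

Weekly DD (7 × max(0, T̄ − 10.7)): 25.9, 45.5, 76.3, 0.0, 44.1, 16.8, 76.3, 94.5, 104.3, 98.7, 73.5, 67.2, 78.4, 62.3.
Season total = 863.8 DD.
Complete generations = ⌊863.8 / 257⌋ = 3.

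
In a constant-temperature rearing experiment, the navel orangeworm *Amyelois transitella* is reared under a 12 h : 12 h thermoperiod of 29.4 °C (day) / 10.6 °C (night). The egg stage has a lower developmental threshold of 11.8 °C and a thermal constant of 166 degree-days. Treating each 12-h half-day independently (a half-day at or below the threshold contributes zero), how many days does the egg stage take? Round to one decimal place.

18.9 days

Day half: max(0, 29.4 − 11.8) × 0.5 = 17.6 × 0.5 = 8.80 DD.
Night half: max(0, 10.6 − 11.8) × 0.5 = 0.0 × 0.5 = 0.00 DD.
Per 24 h: 8.80 DD/day.
Duration = 166 / 8.80 = 18.864 ≈ 18.9 days.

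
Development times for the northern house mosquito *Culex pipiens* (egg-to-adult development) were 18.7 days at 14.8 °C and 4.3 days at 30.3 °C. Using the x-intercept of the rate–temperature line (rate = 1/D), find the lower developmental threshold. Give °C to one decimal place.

Under the model K = D·(T − T_b), so D₁·(T₁ − T_b) = D₂·(T₂ − T_b).
18.7·(14.8 − T_b) = 4.3·(30.3 − T_b)
T_b = (18.7·14.8 − 4.3·30.3) / (18.7 − 4.3) = 146.47 / 14.4 = 10.172 °C ≈ 10.2 °C.

10.2 °C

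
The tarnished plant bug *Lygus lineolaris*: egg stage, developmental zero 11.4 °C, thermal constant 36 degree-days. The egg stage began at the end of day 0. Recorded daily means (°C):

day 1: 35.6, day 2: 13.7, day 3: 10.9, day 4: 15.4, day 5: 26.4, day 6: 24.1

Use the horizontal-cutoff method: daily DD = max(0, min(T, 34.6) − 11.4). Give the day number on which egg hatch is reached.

day 5

Daily DD above 11.4 °C (capped at 23.2): 23.2, 2.3, 0.0, 4.0, 15.0, 12.7.
Cumulative: 23.2, 25.5, 25.5, 29.5, 44.5, 57.2.
The total first reaches 36 DD on day 5.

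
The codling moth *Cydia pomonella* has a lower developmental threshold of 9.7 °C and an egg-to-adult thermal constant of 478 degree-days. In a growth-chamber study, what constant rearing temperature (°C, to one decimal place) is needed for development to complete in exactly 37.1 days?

22.6 °C

Required daily accumulation = 478 / 37.1 = 12.884 DD/day.
T = T_base + 12.884 = 9.7 + 12.884 = 22.584 ≈ 22.6 °C.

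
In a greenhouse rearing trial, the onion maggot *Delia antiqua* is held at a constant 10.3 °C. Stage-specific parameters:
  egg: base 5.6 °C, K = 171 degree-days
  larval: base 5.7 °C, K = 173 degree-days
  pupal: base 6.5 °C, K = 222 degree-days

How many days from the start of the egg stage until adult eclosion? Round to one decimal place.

egg: 171 / (10.3 − 5.6) = 171 / 4.7 = 36.383 d.
larval: 173 / (10.3 − 5.7) = 173 / 4.6 = 37.609 d.
pupal: 222 / (10.3 − 6.5) = 222 / 3.8 = 58.421 d.
Sum = 132.413 ≈ 132.4 days.

132.4 days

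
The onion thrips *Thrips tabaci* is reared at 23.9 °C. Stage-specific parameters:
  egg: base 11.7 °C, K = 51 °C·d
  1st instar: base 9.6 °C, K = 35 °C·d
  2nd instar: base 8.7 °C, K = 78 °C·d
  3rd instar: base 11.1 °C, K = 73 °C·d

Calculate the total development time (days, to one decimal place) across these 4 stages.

17.5 days

egg: 51 / (23.9 − 11.7) = 51 / 12.2 = 4.180 d.
1st instar: 35 / (23.9 − 9.6) = 35 / 14.3 = 2.448 d.
2nd instar: 78 / (23.9 − 8.7) = 78 / 15.2 = 5.132 d.
3rd instar: 73 / (23.9 − 11.1) = 73 / 12.8 = 5.703 d.
Sum = 17.463 ≈ 17.5 days.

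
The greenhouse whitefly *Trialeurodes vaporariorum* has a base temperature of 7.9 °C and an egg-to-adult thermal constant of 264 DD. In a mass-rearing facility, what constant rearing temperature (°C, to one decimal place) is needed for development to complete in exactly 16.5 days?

23.9 °C

Required daily accumulation = 264 / 16.5 = 16.000 DD/day.
T = T_base + 16.000 = 7.9 + 16.000 = 23.900 ≈ 23.9 °C.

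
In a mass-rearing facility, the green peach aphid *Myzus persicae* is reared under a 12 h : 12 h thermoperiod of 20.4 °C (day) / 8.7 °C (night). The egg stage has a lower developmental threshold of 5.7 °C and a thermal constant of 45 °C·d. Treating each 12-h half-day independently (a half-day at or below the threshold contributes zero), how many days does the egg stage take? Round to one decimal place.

5.1 days

Day half: max(0, 20.4 − 5.7) × 0.5 = 14.7 × 0.5 = 7.35 DD.
Night half: max(0, 8.7 − 5.7) × 0.5 = 3.0 × 0.5 = 1.50 DD.
Per 24 h: 8.85 DD/day.
Duration = 45 / 8.85 = 5.085 ≈ 5.1 days.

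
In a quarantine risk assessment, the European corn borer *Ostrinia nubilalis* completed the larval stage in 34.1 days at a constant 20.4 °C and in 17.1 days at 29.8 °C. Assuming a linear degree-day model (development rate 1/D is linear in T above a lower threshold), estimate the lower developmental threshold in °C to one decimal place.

Under the model K = D·(T − T_b), so D₁·(T₁ − T_b) = D₂·(T₂ − T_b).
34.1·(20.4 − T_b) = 17.1·(29.8 − T_b)
T_b = (34.1·20.4 − 17.1·29.8) / (34.1 − 17.1) = 186.06 / 17.0 = 10.945 °C ≈ 10.9 °C.

10.9 °C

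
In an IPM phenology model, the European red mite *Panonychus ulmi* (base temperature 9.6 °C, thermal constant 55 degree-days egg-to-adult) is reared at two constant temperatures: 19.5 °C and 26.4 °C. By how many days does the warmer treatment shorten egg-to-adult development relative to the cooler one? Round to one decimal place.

At 19.5 °C: 55 / (19.5 − 9.6) = 55 / 9.9 = 5.556 d.
At 26.4 °C: 55 / (26.4 − 9.6) = 55 / 16.8 = 3.274 d.
Difference = |5.556 − 3.274| = 2.282 ≈ 2.3 days.

2.3 days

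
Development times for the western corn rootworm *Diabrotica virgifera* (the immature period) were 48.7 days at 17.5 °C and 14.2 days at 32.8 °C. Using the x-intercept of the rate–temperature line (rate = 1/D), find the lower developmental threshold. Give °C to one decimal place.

Equal thermal constants: D₁(T₁ − T_b) = D₂(T₂ − T_b).
48.7·(17.5 − T_b) = 14.2·(32.8 − T_b)
T_b = (48.7·17.5 − 14.2·32.8) / (48.7 − 14.2) = 386.49 / 34.5 = 11.203 °C ≈ 11.2 °C.

11.2 °C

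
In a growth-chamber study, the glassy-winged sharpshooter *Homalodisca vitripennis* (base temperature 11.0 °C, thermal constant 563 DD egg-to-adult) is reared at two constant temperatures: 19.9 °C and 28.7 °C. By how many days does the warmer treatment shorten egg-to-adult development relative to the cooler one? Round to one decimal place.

At 19.9 °C: 563 / (19.9 − 11.0) = 563 / 8.9 = 63.258 d.
At 28.7 °C: 563 / (28.7 − 11.0) = 563 / 17.7 = 31.808 d.
Difference = |63.258 − 31.808| = 31.451 ≈ 31.5 days.

31.5 days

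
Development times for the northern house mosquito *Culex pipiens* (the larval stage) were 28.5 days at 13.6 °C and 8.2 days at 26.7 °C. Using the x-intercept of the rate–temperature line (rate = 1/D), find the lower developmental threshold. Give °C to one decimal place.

Equal thermal constants: D₁(T₁ − T_b) = D₂(T₂ − T_b).
28.5·(13.6 − T_b) = 8.2·(26.7 − T_b)
T_b = (28.5·13.6 − 8.2·26.7) / (28.5 − 8.2) = 168.66 / 20.3 = 8.308 °C ≈ 8.3 °C.

8.3 °C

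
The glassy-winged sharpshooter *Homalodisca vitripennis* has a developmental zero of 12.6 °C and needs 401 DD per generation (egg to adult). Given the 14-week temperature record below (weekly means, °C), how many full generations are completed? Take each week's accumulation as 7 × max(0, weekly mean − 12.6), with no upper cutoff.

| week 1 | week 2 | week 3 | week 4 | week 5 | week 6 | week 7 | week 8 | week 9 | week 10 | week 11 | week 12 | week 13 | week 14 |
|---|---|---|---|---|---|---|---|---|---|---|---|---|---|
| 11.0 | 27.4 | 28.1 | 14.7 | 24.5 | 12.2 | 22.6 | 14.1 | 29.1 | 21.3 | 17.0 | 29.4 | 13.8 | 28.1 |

Weekly DD (7 × max(0, T̄ − 12.6)): 0.0, 103.6, 108.5, 14.7, 83.3, 0.0, 70.0, 10.5, 115.5, 60.9, 30.8, 117.6, 8.4, 108.5.
Season total = 832.3 DD.
Complete generations = ⌊832.3 / 401⌋ = 2.

2 generations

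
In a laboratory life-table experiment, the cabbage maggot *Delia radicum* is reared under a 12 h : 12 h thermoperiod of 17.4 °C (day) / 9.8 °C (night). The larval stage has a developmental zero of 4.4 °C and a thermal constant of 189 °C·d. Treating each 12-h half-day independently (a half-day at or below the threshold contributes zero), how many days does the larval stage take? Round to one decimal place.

Day half: max(0, 17.4 − 4.4) × 0.5 = 13.0 × 0.5 = 6.50 DD.
Night half: max(0, 9.8 − 4.4) × 0.5 = 5.4 × 0.5 = 2.70 DD.
Per 24 h: 9.20 DD/day.
Duration = 189 / 9.20 = 20.543 ≈ 20.5 days.

20.5 days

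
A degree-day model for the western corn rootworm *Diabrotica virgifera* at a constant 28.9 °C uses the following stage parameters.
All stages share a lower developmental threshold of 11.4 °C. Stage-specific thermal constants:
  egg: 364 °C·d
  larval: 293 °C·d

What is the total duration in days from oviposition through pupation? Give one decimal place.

Daily accumulation at 28.9 °C = 28.9 − 11.4 = 17.5 DD/day.
Total K = 364 + 293 = 657 DD.
Total duration = 657 / 17.5 = 37.543 ≈ 37.5 days.

37.5 days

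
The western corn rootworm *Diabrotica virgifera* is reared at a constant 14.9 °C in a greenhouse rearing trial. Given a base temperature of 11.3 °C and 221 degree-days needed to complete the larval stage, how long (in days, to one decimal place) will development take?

Daily accumulation = 14.9 − 11.3 = 3.6 DD/day.
Duration = 221 / 3.6 = 61.389 ≈ 61.4 days.

61.4 days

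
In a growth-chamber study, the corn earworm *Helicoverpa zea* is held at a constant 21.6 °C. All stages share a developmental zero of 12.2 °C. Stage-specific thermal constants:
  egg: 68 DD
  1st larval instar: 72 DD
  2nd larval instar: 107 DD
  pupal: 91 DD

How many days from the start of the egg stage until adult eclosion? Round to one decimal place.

36.0 days

Daily accumulation at 21.6 °C = 21.6 − 12.2 = 9.4 DD/day.
Total K = 68 + 72 + 107 + 91 = 338 DD.
Total duration = 338 / 9.4 = 35.957 ≈ 36.0 days.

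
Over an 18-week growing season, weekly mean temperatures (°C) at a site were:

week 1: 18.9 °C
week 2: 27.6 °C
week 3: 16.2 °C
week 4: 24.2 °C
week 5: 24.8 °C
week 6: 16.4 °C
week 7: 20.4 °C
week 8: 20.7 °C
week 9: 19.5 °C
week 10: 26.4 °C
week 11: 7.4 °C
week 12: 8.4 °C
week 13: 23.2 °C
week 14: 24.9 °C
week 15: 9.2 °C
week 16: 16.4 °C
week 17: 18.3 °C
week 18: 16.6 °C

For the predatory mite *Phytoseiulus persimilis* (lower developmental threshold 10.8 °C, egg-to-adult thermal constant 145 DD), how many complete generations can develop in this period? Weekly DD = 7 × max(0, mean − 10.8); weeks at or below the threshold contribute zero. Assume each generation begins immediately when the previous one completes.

7 generations

Weekly DD (7 × max(0, T̄ − 10.8)): 56.7, 117.6, 37.8, 93.8, 98.0, 39.2, 67.2, 69.3, 60.9, 109.2, 0.0, 0.0, 86.8, 98.7, 0.0, 39.2, 52.5, 40.6.
Season total = 1067.5 DD.
Complete generations = ⌊1067.5 / 145⌋ = 7.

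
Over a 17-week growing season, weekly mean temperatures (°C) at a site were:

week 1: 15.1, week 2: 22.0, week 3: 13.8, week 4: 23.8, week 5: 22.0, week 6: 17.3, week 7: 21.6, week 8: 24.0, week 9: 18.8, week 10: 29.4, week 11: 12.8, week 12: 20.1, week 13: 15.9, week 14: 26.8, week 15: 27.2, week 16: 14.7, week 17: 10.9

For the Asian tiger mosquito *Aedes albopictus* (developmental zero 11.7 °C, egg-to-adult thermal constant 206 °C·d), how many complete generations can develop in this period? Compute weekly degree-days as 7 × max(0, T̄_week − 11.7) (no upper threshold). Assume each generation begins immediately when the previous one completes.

4 generations

Weekly DD (7 × max(0, T̄ − 11.7)): 23.8, 72.1, 14.7, 84.7, 72.1, 39.2, 69.3, 86.1, 49.7, 123.9, 7.7, 58.8, 29.4, 105.7, 108.5, 21.0, 0.0.
Season total = 966.7 DD.
Complete generations = ⌊966.7 / 206⌋ = 4.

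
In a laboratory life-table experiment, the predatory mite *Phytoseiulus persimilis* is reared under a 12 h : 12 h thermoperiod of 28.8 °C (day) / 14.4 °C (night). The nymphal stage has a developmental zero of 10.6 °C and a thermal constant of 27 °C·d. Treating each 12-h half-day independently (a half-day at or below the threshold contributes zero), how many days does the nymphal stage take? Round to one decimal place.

Day half: max(0, 28.8 − 10.6) × 0.5 = 18.2 × 0.5 = 9.10 DD.
Night half: max(0, 14.4 − 10.6) × 0.5 = 3.8 × 0.5 = 1.90 DD.
Per 24 h: 11.00 DD/day.
Duration = 27 / 11.00 = 2.455 ≈ 2.5 days.

2.5 days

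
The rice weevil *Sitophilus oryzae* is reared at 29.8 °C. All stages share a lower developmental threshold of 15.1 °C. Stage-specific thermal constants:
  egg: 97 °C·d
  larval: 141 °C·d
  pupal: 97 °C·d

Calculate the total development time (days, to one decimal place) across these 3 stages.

22.8 days

Daily accumulation at 29.8 °C = 29.8 − 15.1 = 14.7 DD/day.
Total K = 97 + 141 + 97 = 335 DD.
Total duration = 335 / 14.7 = 22.789 ≈ 22.8 days.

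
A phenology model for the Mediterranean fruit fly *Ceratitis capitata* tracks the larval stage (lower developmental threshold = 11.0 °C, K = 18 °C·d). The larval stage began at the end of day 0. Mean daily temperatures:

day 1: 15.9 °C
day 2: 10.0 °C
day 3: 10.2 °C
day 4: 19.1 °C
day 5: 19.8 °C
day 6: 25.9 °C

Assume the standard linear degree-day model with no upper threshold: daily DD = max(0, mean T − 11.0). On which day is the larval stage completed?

Daily DD above 11.0 °C: 4.9, 0.0, 0.0, 8.1, 8.8, 14.9.
Cumulative: 4.9, 4.9, 4.9, 13.0, 21.8, 36.7.
The total first reaches 18 DD on day 5.

day 5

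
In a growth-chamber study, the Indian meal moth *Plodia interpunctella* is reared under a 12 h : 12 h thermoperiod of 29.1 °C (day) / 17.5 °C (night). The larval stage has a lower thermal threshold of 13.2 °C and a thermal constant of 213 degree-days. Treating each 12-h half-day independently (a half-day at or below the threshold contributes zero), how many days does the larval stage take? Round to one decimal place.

21.1 days

Day half: max(0, 29.1 − 13.2) × 0.5 = 15.9 × 0.5 = 7.95 DD.
Night half: max(0, 17.5 − 13.2) × 0.5 = 4.3 × 0.5 = 2.15 DD.
Per 24 h: 10.10 DD/day.
Duration = 213 / 10.10 = 21.089 ≈ 21.1 days.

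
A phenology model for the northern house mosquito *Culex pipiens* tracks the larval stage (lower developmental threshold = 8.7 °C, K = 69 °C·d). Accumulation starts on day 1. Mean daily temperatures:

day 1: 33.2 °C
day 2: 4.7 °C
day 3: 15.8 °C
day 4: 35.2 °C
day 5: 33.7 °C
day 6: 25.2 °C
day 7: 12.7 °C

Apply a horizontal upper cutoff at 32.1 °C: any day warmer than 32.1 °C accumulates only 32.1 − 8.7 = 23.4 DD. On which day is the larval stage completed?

day 5

Daily DD above 8.7 °C (capped at 23.4): 23.4, 0.0, 7.1, 23.4, 23.4, 16.5, 4.0.
Cumulative: 23.4, 23.4, 30.5, 53.9, 77.3, 93.8, 97.8.
The total first reaches 69 DD on day 5.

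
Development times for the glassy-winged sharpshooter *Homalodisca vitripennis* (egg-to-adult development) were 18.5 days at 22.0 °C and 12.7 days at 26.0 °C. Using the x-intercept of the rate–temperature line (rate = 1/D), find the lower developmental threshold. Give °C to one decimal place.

Linear rate model ⇒ the product D·(T − T_b) is constant across temperatures.
18.5·(22.0 − T_b) = 12.7·(26.0 − T_b)
T_b = (18.5·22.0 − 12.7·26.0) / (18.5 − 12.7) = 76.80 / 5.8 = 13.241 °C ≈ 13.2 °C.

13.2 °C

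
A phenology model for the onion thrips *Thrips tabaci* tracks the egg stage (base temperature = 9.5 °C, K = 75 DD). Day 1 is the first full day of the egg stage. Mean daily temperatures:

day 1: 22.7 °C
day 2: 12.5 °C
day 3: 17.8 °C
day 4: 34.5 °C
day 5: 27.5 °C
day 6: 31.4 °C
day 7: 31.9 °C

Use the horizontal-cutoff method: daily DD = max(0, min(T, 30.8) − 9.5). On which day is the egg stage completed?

Daily DD above 9.5 °C (capped at 21.3): 13.2, 3.0, 8.3, 21.3, 18.0, 21.3, 21.3.
Cumulative: 13.2, 16.2, 24.5, 45.8, 63.8, 85.1, 106.4.
The total first reaches 75 DD on day 6.

day 6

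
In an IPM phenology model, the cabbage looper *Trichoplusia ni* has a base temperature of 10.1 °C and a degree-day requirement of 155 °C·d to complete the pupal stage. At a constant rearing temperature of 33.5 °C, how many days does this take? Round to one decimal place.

Daily accumulation = 33.5 − 10.1 = 23.4 DD/day.
Duration = 155 / 23.4 = 6.624 ≈ 6.6 days.

6.6 days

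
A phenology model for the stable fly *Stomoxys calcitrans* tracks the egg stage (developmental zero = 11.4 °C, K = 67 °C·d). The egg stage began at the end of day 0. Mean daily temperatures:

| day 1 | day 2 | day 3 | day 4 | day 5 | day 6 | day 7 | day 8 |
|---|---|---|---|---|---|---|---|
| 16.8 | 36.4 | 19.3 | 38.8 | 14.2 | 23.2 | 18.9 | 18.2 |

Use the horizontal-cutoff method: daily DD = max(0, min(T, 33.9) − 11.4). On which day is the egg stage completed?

day 6

Daily DD above 11.4 °C (capped at 22.5): 5.4, 22.5, 7.9, 22.5, 2.8, 11.8, 7.5, 6.8.
Cumulative: 5.4, 27.9, 35.8, 58.3, 61.1, 72.9, 80.4, 87.2.
The total first reaches 67 DD on day 6.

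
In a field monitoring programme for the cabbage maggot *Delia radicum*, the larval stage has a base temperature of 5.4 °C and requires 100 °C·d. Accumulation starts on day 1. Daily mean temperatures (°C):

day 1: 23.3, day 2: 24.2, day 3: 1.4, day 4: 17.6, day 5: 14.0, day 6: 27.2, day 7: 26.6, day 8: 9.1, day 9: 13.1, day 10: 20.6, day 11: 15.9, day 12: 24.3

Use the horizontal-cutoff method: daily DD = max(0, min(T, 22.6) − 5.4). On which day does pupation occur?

day 9

Daily DD above 5.4 °C (capped at 17.2): 17.2, 17.2, 0.0, 12.2, 8.6, 17.2, 17.2, 3.7, 7.7, 15.2, 10.5, 17.2.
Cumulative: 17.2, 34.4, 34.4, 46.6, 55.2, 72.4, 89.6, 93.3, 101.0, 116.2, 126.7, 143.9.
The total first reaches 100 DD on day 9.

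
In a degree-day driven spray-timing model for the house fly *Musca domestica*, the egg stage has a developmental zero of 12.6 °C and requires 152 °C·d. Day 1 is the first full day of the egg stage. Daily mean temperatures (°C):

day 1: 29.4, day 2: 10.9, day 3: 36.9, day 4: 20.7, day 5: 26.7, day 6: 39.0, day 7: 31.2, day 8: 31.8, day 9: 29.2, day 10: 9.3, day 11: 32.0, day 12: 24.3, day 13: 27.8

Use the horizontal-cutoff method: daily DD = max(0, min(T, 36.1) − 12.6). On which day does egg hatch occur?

Daily DD above 12.6 °C (capped at 23.5): 16.8, 0.0, 23.5, 8.1, 14.1, 23.5, 18.6, 19.2, 16.6, 0.0, 19.4, 11.7, 15.2.
Cumulative: 16.8, 16.8, 40.3, 48.4, 62.5, 86.0, 104.6, 123.8, 140.4, 140.4, 159.8, 171.5, 186.7.
The total first reaches 152 DD on day 11.

day 11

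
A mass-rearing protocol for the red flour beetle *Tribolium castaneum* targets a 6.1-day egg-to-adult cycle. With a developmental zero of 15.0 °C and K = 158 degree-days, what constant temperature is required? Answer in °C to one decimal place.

40.9 °C

Required daily accumulation = 158 / 6.1 = 25.902 DD/day.
T = T_base + 25.902 = 15.0 + 25.902 = 40.902 ≈ 40.9 °C.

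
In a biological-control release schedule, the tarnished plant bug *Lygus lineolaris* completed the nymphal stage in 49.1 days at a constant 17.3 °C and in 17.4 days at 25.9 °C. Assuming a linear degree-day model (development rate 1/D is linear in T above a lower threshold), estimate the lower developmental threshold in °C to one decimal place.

12.6 °C

Equal thermal constants: D₁(T₁ − T_b) = D₂(T₂ − T_b).
49.1·(17.3 − T_b) = 17.4·(25.9 − T_b)
T_b = (49.1·17.3 − 17.4·25.9) / (49.1 − 17.4) = 398.77 / 31.7 = 12.579 °C ≈ 12.6 °C.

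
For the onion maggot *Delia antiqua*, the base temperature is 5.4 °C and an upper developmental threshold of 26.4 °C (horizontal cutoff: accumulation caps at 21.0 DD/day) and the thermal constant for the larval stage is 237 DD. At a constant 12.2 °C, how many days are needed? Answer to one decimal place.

34.9 days

Daily accumulation = 12.2 − 5.4 = 6.8 DD/day.
Duration = 237 / 6.8 = 34.853 ≈ 34.9 days.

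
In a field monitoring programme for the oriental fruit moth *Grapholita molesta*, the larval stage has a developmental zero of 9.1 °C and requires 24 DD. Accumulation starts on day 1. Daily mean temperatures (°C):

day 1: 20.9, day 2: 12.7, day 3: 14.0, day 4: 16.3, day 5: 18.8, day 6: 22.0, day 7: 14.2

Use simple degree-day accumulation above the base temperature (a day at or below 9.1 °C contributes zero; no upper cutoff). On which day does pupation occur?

Daily DD above 9.1 °C: 11.8, 3.6, 4.9, 7.2, 9.7, 12.9, 5.1.
Cumulative: 11.8, 15.4, 20.3, 27.5, 37.2, 50.1, 55.2.
The total first reaches 24 DD on day 4.

day 4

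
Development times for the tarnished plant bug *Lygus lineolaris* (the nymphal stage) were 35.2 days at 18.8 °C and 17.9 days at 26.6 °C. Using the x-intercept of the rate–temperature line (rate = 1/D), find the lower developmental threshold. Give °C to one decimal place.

10.7 °C

Equal thermal constants: D₁(T₁ − T_b) = D₂(T₂ − T_b).
35.2·(18.8 − T_b) = 17.9·(26.6 − T_b)
T_b = (35.2·18.8 − 17.9·26.6) / (35.2 − 17.9) = 185.62 / 17.3 = 10.729 °C ≈ 10.7 °C.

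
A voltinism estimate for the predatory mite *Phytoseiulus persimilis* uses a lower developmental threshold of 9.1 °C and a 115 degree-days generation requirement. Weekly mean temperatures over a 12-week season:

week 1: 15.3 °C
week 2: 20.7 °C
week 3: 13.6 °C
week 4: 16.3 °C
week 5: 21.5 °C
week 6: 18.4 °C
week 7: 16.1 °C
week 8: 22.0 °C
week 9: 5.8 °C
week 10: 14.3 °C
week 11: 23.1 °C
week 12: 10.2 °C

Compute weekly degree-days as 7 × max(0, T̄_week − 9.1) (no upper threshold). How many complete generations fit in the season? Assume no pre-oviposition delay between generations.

5 generations

Weekly DD (7 × max(0, T̄ − 9.1)): 43.4, 81.2, 31.5, 50.4, 86.8, 65.1, 49.0, 90.3, 0.0, 36.4, 98.0, 7.7.
Season total = 639.8 DD.
Complete generations = ⌊639.8 / 115⌋ = 5.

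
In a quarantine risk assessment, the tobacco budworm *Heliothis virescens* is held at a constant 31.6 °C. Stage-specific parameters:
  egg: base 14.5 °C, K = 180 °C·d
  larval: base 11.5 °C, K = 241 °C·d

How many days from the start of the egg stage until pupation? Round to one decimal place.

22.5 days

egg: 180 / (31.6 − 14.5) = 180 / 17.1 = 10.526 d.
larval: 241 / (31.6 − 11.5) = 241 / 20.1 = 11.990 d.
Sum = 22.516 ≈ 22.5 days.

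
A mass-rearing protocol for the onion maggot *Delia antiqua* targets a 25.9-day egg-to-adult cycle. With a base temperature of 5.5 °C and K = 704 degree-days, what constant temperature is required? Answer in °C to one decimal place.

32.7 °C

Required daily accumulation = 704 / 25.9 = 27.181 DD/day.
T = T_base + 27.181 = 5.5 + 27.181 = 32.681 ≈ 32.7 °C.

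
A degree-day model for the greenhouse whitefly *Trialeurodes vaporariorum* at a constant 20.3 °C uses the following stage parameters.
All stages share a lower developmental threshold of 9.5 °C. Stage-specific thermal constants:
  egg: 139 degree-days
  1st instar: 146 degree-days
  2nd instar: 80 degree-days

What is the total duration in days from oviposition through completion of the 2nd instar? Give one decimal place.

33.8 days

Daily accumulation at 20.3 °C = 20.3 − 9.5 = 10.8 DD/day.
Total K = 139 + 146 + 80 = 365 DD.
Total duration = 365 / 10.8 = 33.796 ≈ 33.8 days.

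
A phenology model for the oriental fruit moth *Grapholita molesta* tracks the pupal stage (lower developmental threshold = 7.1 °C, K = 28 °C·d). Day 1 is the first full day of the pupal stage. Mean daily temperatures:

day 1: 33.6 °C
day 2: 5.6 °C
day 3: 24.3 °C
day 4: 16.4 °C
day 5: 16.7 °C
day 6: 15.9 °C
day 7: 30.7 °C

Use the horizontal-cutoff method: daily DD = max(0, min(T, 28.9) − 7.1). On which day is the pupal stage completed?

day 3

Daily DD above 7.1 °C (capped at 21.8): 21.8, 0.0, 17.2, 9.3, 9.6, 8.8, 21.8.
Cumulative: 21.8, 21.8, 39.0, 48.3, 57.9, 66.7, 88.5.
The total first reaches 28 DD on day 3.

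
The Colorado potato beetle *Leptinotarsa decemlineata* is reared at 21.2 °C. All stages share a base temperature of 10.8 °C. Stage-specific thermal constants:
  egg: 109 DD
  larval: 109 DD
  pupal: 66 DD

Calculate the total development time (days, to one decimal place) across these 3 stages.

27.3 days

Daily accumulation at 21.2 °C = 21.2 − 10.8 = 10.4 DD/day.
Total K = 109 + 109 + 66 = 284 DD.
Total duration = 284 / 10.4 = 27.308 ≈ 27.3 days.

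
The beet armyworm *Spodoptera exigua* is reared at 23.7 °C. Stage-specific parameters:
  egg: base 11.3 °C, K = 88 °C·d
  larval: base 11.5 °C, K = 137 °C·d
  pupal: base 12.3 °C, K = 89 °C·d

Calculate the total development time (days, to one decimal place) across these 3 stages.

26.1 days

egg: 88 / (23.7 − 11.3) = 88 / 12.4 = 7.097 d.
larval: 137 / (23.7 − 11.5) = 137 / 12.2 = 11.230 d.
pupal: 89 / (23.7 − 12.3) = 89 / 11.4 = 7.807 d.
Sum = 26.133 ≈ 26.1 days.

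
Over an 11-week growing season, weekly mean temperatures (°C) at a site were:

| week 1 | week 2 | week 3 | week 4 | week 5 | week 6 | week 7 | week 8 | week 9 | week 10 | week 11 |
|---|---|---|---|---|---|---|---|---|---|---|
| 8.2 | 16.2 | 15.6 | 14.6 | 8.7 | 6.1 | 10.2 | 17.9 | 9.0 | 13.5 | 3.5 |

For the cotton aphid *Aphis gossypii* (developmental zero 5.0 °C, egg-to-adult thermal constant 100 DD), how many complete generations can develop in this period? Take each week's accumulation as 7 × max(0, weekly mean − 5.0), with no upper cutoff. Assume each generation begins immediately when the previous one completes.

Weekly DD (7 × max(0, T̄ − 5.0)): 22.4, 78.4, 74.2, 67.2, 25.9, 7.7, 36.4, 90.3, 28.0, 59.5, 0.0.
Season total = 490.0 DD.
Complete generations = ⌊490.0 / 100⌋ = 4.

4 generations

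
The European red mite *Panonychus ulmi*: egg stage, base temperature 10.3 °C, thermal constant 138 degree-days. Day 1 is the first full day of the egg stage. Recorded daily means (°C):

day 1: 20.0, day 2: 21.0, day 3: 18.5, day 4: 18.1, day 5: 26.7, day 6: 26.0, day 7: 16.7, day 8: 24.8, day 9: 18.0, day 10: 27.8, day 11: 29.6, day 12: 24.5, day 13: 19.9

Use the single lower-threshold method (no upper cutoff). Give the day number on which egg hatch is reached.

day 12

Daily DD above 10.3 °C: 9.7, 10.7, 8.2, 7.8, 16.4, 15.7, 6.4, 14.5, 7.7, 17.5, 19.3, 14.2, 9.6.
Cumulative: 9.7, 20.4, 28.6, 36.4, 52.8, 68.5, 74.9, 89.4, 97.1, 114.6, 133.9, 148.1, 157.7.
The total first reaches 138 DD on day 12.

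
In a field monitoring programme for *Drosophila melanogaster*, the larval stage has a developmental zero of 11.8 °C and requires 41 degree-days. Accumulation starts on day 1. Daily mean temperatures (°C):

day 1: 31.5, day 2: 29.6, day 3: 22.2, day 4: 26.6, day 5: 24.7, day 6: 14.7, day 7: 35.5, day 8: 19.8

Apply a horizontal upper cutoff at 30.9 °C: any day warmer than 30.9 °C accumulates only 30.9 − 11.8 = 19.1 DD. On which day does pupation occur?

Daily DD above 11.8 °C (capped at 19.1): 19.1, 17.8, 10.4, 14.8, 12.9, 2.9, 19.1, 8.0.
Cumulative: 19.1, 36.9, 47.3, 62.1, 75.0, 77.9, 97.0, 105.0.
The total first reaches 41 DD on day 3.

day 3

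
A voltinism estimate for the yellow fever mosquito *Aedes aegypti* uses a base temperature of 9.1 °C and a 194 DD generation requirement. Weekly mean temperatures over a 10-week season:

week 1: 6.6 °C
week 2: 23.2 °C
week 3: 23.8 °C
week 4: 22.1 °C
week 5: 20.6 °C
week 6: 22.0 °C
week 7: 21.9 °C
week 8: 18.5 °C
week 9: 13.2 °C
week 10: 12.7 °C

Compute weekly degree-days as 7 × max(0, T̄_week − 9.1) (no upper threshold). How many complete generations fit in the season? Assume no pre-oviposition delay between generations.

3 generations

Weekly DD (7 × max(0, T̄ − 9.1)): 0.0, 98.7, 102.9, 91.0, 80.5, 90.3, 89.6, 65.8, 28.7, 25.2.
Season total = 672.7 DD.
Complete generations = ⌊672.7 / 194⌋ = 3.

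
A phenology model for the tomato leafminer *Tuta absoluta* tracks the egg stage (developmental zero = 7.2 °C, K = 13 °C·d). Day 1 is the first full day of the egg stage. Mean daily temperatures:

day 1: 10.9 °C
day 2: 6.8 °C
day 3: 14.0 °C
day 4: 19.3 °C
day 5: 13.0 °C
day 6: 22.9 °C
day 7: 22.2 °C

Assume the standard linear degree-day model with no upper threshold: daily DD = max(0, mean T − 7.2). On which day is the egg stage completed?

day 4

Daily DD above 7.2 °C: 3.7, 0.0, 6.8, 12.1, 5.8, 15.7, 15.0.
Cumulative: 3.7, 3.7, 10.5, 22.6, 28.4, 44.1, 59.1.
The total first reaches 13 DD on day 4.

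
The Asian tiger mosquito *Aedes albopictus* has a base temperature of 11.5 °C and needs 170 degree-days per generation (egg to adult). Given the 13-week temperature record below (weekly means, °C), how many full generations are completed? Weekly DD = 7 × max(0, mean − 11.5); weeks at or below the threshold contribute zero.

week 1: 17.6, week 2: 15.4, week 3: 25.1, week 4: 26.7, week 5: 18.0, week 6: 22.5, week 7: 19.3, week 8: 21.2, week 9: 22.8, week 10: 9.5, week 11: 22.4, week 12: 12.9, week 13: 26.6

Weekly DD (7 × max(0, T̄ − 11.5)): 42.7, 27.3, 95.2, 106.4, 45.5, 77.0, 54.6, 67.9, 79.1, 0.0, 76.3, 9.8, 105.7.
Season total = 787.5 DD.
Complete generations = ⌊787.5 / 170⌋ = 4.

4 generations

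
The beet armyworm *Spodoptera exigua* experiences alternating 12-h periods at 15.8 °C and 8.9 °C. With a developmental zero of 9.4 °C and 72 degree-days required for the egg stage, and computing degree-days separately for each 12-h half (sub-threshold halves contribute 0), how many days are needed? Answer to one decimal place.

22.5 days

Day half: max(0, 15.8 − 9.4) × 0.5 = 6.4 × 0.5 = 3.20 DD.
Night half: max(0, 8.9 − 9.4) × 0.5 = 0.0 × 0.5 = 0.00 DD.
Per 24 h: 3.20 DD/day.
Duration = 72 / 3.20 = 22.500 ≈ 22.5 days.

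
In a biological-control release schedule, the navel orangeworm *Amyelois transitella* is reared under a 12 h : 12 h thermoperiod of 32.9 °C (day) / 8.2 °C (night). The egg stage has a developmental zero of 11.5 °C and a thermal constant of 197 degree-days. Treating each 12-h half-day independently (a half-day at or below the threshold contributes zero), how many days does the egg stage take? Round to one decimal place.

18.4 days

Day half: max(0, 32.9 − 11.5) × 0.5 = 21.4 × 0.5 = 10.70 DD.
Night half: max(0, 8.2 − 11.5) × 0.5 = 0.0 × 0.5 = 0.00 DD.
Per 24 h: 10.70 DD/day.
Duration = 197 / 10.70 = 18.411 ≈ 18.4 days.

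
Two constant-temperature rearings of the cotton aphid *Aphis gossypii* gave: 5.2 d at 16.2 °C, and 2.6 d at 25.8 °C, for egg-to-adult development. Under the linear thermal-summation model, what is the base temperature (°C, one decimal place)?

6.6 °C

Equal thermal constants: D₁(T₁ − T_b) = D₂(T₂ − T_b).
5.2·(16.2 − T_b) = 2.6·(25.8 − T_b)
T_b = (5.2·16.2 − 2.6·25.8) / (5.2 − 2.6) = 17.16 / 2.6 = 6.600 °C ≈ 6.6 °C.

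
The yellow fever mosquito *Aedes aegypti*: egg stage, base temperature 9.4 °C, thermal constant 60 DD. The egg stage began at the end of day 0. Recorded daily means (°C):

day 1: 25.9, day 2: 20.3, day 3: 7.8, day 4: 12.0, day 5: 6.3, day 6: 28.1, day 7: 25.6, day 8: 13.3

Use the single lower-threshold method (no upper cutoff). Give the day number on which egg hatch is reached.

day 7

Daily DD above 9.4 °C: 16.5, 10.9, 0.0, 2.6, 0.0, 18.7, 16.2, 3.9.
Cumulative: 16.5, 27.4, 27.4, 30.0, 30.0, 48.7, 64.9, 68.8.
The total first reaches 60 DD on day 7.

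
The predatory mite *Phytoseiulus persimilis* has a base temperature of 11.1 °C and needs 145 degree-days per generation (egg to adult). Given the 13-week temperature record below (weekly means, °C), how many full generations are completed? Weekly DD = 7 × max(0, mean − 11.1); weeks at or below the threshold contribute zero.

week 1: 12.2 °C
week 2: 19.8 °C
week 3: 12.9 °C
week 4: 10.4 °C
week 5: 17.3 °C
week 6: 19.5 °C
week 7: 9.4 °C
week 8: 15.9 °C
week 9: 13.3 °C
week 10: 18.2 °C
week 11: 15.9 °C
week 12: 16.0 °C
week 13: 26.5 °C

Weekly DD (7 × max(0, T̄ − 11.1)): 7.7, 60.9, 12.6, 0.0, 43.4, 58.8, 0.0, 33.6, 15.4, 49.7, 33.6, 34.3, 107.8.
Season total = 457.8 DD.
Complete generations = ⌊457.8 / 145⌋ = 3.

3 generations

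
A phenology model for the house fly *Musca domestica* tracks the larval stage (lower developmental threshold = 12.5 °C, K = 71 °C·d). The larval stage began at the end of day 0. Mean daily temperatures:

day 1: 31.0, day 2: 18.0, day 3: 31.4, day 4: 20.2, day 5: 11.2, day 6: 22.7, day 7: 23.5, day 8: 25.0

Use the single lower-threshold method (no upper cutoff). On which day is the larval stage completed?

Daily DD above 12.5 °C: 18.5, 5.5, 18.9, 7.7, 0.0, 10.2, 11.0, 12.5.
Cumulative: 18.5, 24.0, 42.9, 50.6, 50.6, 60.8, 71.8, 84.3.
The total first reaches 71 DD on day 7.

day 7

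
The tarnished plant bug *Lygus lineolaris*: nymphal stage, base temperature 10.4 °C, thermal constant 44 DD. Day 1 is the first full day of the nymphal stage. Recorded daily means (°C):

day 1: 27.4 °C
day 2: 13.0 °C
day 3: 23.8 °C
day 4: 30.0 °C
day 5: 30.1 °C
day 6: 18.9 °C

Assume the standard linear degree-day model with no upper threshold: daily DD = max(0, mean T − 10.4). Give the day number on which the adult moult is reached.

day 4

Daily DD above 10.4 °C: 17.0, 2.6, 13.4, 19.6, 19.7, 8.5.
Cumulative: 17.0, 19.6, 33.0, 52.6, 72.3, 80.8.
The total first reaches 44 DD on day 4.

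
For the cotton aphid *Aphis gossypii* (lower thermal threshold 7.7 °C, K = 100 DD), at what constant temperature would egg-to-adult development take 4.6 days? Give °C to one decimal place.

29.4 °C

Required daily accumulation = 100 / 4.6 = 21.739 DD/day.
T = T_base + 21.739 = 7.7 + 21.739 = 29.439 ≈ 29.4 °C.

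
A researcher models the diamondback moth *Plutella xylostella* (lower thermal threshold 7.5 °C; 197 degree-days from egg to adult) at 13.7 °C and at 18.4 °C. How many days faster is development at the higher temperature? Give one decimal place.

At 13.7 °C: 197 / (13.7 − 7.5) = 197 / 6.2 = 31.774 d.
At 18.4 °C: 197 / (18.4 − 7.5) = 197 / 10.9 = 18.073 d.
Difference = |31.774 − 18.073| = 13.701 ≈ 13.7 days.

13.7 days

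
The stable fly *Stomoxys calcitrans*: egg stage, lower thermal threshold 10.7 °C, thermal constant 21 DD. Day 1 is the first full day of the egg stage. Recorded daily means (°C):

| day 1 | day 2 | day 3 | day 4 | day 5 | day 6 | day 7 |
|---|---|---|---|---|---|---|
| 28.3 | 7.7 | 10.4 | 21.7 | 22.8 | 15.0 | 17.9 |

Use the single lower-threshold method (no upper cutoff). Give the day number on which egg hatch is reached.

day 4

Daily DD above 10.7 °C: 17.6, 0.0, 0.0, 11.0, 12.1, 4.3, 7.2.
Cumulative: 17.6, 17.6, 17.6, 28.6, 40.7, 45.0, 52.2.
The total first reaches 21 DD on day 4.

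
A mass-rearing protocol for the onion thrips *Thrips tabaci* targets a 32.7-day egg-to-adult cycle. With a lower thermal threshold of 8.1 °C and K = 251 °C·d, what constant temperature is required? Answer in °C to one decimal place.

Required daily accumulation = 251 / 32.7 = 7.676 DD/day.
T = T_base + 7.676 = 8.1 + 7.676 = 15.776 ≈ 15.8 °C.

15.8 °C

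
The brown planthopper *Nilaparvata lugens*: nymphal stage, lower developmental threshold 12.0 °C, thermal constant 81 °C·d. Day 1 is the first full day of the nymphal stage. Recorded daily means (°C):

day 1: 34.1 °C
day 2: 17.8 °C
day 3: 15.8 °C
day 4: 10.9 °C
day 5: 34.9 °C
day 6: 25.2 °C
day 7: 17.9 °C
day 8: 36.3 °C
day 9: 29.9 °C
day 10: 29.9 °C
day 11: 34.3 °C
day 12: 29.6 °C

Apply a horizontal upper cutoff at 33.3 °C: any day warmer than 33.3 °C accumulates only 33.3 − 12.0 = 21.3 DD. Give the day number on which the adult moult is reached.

day 8

Daily DD above 12.0 °C (capped at 21.3): 21.3, 5.8, 3.8, 0.0, 21.3, 13.2, 5.9, 21.3, 17.9, 17.9, 21.3, 17.6.
Cumulative: 21.3, 27.1, 30.9, 30.9, 52.2, 65.4, 71.3, 92.6, 110.5, 128.4, 149.7, 167.3.
The total first reaches 81 DD on day 8.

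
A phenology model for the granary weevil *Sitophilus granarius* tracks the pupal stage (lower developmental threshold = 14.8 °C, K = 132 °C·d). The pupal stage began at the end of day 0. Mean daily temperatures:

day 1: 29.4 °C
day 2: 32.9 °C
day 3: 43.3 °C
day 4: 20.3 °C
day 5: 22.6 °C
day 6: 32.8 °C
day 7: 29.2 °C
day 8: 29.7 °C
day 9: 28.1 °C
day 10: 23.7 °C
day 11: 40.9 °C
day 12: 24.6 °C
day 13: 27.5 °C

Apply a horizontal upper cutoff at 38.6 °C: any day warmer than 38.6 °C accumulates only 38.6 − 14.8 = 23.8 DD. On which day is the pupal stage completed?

day 10

Daily DD above 14.8 °C (capped at 23.8): 14.6, 18.1, 23.8, 5.5, 7.8, 18.0, 14.4, 14.9, 13.3, 8.9, 23.8, 9.8, 12.7.
Cumulative: 14.6, 32.7, 56.5, 62.0, 69.8, 87.8, 102.2, 117.1, 130.4, 139.3, 163.1, 172.9, 185.6.
The total first reaches 132 DD on day 10.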